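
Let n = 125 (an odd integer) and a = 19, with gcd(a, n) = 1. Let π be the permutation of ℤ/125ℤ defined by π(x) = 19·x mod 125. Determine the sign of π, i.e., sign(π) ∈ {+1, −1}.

Trace 69: π^k(69) = [69, 61, 34, 21, 24, 81, 39] for k=0..6.
Decompose π into cycles: lengths [50, 50, 10, 10, 2, 2, 1] (7 cycles, including the fixed point 0).
125 − 7 = 118 transpositions; sign(π) = (−1)^118 = +1.

+1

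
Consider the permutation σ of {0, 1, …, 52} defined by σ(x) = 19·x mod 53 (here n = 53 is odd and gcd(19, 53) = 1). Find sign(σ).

-1

Orbit of 8 under x↦19x: [8, 46, 26, 17, 5, 42, 3]… (length divides ord_53(19)).
Cycle lengths of π_19 on ℤ/53ℤ: [52, 1]; 2 cycles in total.
2 cycles on 53: each ℓ→(−1)^(ℓ−1), product (−1)^51 = -1.
Zolotarev: (19|53) = -1, matching the cycle-count sign.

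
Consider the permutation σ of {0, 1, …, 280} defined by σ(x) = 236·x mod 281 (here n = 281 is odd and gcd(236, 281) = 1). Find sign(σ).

+1

Orbit of 58 under x↦236x: [58, 200, 273, 79, 98, 86, 64]… (length divides ord_281(236)).
Decompose π into cycles: lengths [35, 35, 35, 35, 35, 35, 35, 35, 1] (9 cycles, including the fixed point 0).
9 cycles on 281: each ℓ→(−1)^(ℓ−1), product (−1)^272 = +1.
Check: (236/281) = +1 by Zolotarev.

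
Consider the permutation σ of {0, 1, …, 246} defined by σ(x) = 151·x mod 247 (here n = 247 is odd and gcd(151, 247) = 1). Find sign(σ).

Orbit of 1 under x↦151x: [1, 151, 77, 18]… (length divides ord_247(151)).
67 cycles of lengths [4, 4, 4, 4, 4, 4, 4, 4, 4, 4, 4, 4, 4, 4, 4, 4, 4, 4, 4, 4, 4, 4, 4, 4, 4, 4, 4, 4, 4, 4, 4, 4, 4, 4, 4, 4, 4, 4, 4, 4, 4, 4, 4, 4, 4, 4, 4, 4, 4, 4, 4, 4, 4, 4, 4, 4, 4, 2, 2, 2, 2, 2, 2, 2, 2, 2, 1].
Σ(ℓ_i−1) = 247−67 = 180; sign = (−1)^180 = +1.
The Jacobi symbol (151|247) = +1 (Zolotarev) agrees.

+1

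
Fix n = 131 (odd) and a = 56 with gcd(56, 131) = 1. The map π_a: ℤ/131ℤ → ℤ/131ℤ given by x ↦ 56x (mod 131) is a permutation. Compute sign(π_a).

Start at x=6: 6 → 74 → 83 → 63 → 122 → 20 → 72 → … (one orbit).
Cycle type of π: 130 + 1; total 2 cycles.
2 cycles on 131: each ℓ→(−1)^(ℓ−1), product (−1)^129 = -1.
Zolotarev: (56|131) = -1, matching the cycle-count sign.

-1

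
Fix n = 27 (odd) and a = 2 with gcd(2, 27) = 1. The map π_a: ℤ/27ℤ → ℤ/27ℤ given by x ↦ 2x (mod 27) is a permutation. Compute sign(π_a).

Start at x=23: 23 → 19 → 11 → 22 → 17 → 7 → 14 → … (one orbit).
Decompose π into cycles: lengths [18, 6, 2, 1] (4 cycles, including the fixed point 0).
4 cycles on 27: each ℓ→(−1)^(ℓ−1), product (−1)^23 = -1.
Zolotarev: (2|27) = -1, matching the cycle-count sign.

-1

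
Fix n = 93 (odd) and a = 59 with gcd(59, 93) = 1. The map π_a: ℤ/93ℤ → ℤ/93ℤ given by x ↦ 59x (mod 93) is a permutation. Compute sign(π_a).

-1

Orbit of 80 under x↦59x: [80, 70, 38, 10, 32, 28, 71]… (length divides ord_93(59)).
The orbit structure of x ↦ 59x mod 93: 6 orbits of sizes [30, 30, 15, 15, 2, 1].
n − c = 93 − 6 = 87; sign = (−1)^87 = -1.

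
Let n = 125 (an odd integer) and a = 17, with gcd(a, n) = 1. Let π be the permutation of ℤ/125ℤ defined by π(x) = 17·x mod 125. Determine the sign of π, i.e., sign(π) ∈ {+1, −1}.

Orbit of 9 under x↦17x: [9, 28, 101, 92, 64, 88, 121]… (length divides ord_125(17)).
Cycle type of π: 100 + 20 + 4 + 1; total 4 cycles.
125 − 4 = 121 transpositions; sign(π) = (−1)^121 = -1.

-1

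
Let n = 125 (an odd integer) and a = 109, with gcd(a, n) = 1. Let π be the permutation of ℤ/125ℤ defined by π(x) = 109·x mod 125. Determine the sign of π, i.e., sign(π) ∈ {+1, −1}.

+1

Trace 16: π^k(16) = [16, 119, 96, 89, 76, 34, 81] for k=0..6.
7 cycles of lengths [50, 50, 10, 10, 2, 2, 1].
7 cycles on 125: each ℓ→(−1)^(ℓ−1), product (−1)^118 = +1.
Zolotarev: (109|125) = +1, matching the cycle-count sign.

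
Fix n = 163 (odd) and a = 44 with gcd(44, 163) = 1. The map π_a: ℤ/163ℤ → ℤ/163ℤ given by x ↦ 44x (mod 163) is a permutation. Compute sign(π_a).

Start at x=81: 81 → 141 → 10 → 114 → 126 → 2 → 88 → … (one orbit).
Decompose π into cycles: lengths [162, 1] (2 cycles, including the fixed point 0).
n − c = 163 − 2 = 161; sign = (−1)^161 = -1.

-1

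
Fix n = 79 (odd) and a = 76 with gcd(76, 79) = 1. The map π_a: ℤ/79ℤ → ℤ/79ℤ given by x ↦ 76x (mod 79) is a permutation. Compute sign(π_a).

+1

Start at x=9: 9 → 52 → 2 → 73 → 18 → 25 → 4 → … (one orbit).
3 cycles of lengths [39, 39, 1].
sign(π) = (−1)^{n − #cycles} = (−1)^{79−3} = (−1)^76 = +1.
The Jacobi symbol (76|79) = +1 (Zolotarev) agrees.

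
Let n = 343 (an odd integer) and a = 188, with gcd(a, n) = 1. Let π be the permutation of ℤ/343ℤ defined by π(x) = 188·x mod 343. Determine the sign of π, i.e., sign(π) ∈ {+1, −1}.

-1

Orbit of 330 under x↦188x: [330, 300, 148, 41, 162, 272, 29]… (length divides ord_343(188)).
Cycle lengths of π_188 on ℤ/343ℤ: [98, 98, 98, 14, 14, 14, 2, 2, 2, 1]; 10 cycles in total.
sign(π) = (−1)^{n − #cycles} = (−1)^{343−10} = (−1)^333 = -1.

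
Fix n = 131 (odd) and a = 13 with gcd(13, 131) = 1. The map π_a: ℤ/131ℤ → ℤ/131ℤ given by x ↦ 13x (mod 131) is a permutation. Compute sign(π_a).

Trace 7: π^k(7) = [7, 91, 4, 52, 21, 11, 12] for k=0..6.
Cycle lengths of π_13 on ℤ/131ℤ: [65, 65, 1]; 3 cycles in total.
n − c = 131 − 3 = 128; sign = (−1)^128 = +1.

+1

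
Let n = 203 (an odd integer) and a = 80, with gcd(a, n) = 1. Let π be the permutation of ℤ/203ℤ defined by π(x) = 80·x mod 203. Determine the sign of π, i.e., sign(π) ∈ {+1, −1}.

-1

Orbit of 62 under x↦80x: [62, 88, 138, 78, 150, 23, 13]… (length divides ord_203(80)).
The orbit structure of x ↦ 80x mod 203: 8 orbits of sizes [42, 42, 42, 42, 14, 14, 6, 1].
n − c = 203 − 8 = 195; sign = (−1)^195 = -1.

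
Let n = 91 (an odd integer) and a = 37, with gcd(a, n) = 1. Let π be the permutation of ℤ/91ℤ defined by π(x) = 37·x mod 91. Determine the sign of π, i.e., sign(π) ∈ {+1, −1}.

-1

Trace 4: π^k(4) = [4, 57, 16, 46, 64, 2, 74] for k=0..6.
Cycle lengths of π_37 on ℤ/91ℤ: [12, 12, 12, 12, 12, 12, 12, 3, 3, 1]; 10 cycles in total.
With 10 cycles on 91 points, sign = (−1)^{91−10} = -1.
Zolotarev: (37|91) = -1, matching the cycle-count sign.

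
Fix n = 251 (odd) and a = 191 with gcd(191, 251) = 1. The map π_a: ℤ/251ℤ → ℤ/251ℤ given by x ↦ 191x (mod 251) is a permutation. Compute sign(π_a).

-1

Start at x=115: 115 → 128 → 101 → 215 → 152 → 167 → 20 → … (one orbit).
Cycle type of π: 250 + 1; total 2 cycles.
Σ(ℓ_i−1) = 251−2 = 249; sign = (−1)^249 = -1.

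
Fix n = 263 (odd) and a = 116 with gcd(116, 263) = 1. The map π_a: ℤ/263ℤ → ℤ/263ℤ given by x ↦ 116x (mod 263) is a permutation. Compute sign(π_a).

-1

Trace 174: π^k(174) = [174, 196, 118, 12, 77, 253, 155] for k=0..6.
Cycle type of π: 262 + 1; total 2 cycles.
263 − 2 = 261 transpositions; sign(π) = (−1)^261 = -1.
Via Zolotarev, sign(π_{116}) = (116|263) = -1.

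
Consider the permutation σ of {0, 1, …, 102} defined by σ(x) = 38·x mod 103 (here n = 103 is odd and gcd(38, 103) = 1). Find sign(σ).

+1

Trace 30: π^k(30) = [30, 7, 60, 14, 17, 28, 34] for k=0..6.
The orbit structure of x ↦ 38x mod 103: 3 orbits of sizes [51, 51, 1].
103 − 3 = 100 transpositions; sign(π) = (−1)^100 = +1.
(38|103)_J = +1 (Zolotarev's lemma cross-check).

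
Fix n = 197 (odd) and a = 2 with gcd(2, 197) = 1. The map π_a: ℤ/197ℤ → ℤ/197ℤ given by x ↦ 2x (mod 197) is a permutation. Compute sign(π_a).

Orbit of 4 under x↦2x: [4, 8, 16, 32, 64, 128, 59]… (length divides ord_197(2)).
The orbit structure of x ↦ 2x mod 197: 2 orbits of sizes [196, 1].
sign(π) = (−1)^{n − #cycles} = (−1)^{197−2} = (−1)^195 = -1.

-1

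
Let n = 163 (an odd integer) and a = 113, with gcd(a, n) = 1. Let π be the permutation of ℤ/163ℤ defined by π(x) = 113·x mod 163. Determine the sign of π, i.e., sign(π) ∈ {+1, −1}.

+1

Start at x=38: 38 → 56 → 134 → 146 → 35 → 43 → 132 → … (one orbit).
The orbit structure of x ↦ 113x mod 163: 3 orbits of sizes [81, 81, 1].
With 3 cycles on 163 points, sign = (−1)^{163−3} = +1.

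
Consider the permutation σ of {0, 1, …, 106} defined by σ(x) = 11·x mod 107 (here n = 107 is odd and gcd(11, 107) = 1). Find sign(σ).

+1

Orbit of 79 under x↦11x: [79, 13, 36, 75, 76, 87, 101]… (length divides ord_107(11)).
Cycle type of π: 53×2 + 1; total 3 cycles.
n − c = 107 − 3 = 104; sign = (−1)^104 = +1.
(11|107)_J = +1 (Zolotarev's lemma cross-check).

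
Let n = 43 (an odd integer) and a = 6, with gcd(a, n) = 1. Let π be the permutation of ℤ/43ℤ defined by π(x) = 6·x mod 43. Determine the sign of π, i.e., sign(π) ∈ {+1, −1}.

+1

Trace 36: π^k(36) = [36, 1, 6] for k=0..2.
Cycle lengths of π_6 on ℤ/43ℤ: [3, 3, 3, 3, 3, 3, 3, 3, 3, 3, 3, 3, 3, 3, 1]; 15 cycles in total.
n − c = 43 − 15 = 28; sign = (−1)^28 = +1.
Via Zolotarev, sign(π_{6}) = (6|43) = +1.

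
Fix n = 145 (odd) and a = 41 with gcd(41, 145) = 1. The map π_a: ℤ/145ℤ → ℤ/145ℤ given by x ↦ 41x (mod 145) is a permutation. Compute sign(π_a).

-1

Start at x=46: 46 → 1 → 41 → 86 → 46 (one orbit).
π_41 has 40 disjoint cycles with lengths [4, 4, 4, 4, 4, 4, 4, 4, 4, 4, 4, 4, 4, 4, 4, 4, 4, 4, 4, 4, 4, 4, 4, 4, 4, 4, 4, 4, 4, 4, 4, 4, 4, 4, 4, 1, 1, 1, 1, 1] on {0,…,144}.
With 40 cycles on 145 points, sign = (−1)^{145−40} = -1.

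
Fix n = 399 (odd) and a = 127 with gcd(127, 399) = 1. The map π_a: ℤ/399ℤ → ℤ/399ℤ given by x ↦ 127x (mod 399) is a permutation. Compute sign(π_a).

-1

Trace 22: π^k(22) = [22, 1, 127, 169, 316, 232, 337] for k=0..6.
Cycle lengths of π_127 on ℤ/399ℤ: [18, 18, 18, 18, 18, 18, 18, 18, 18, 18, 18, 18, 18, 18, 18, 18, 18, 18, 18, 18, 18, 1, 1, 1, 1, 1, 1, 1, 1, 1, 1, 1, 1, 1, 1, 1, 1, 1, 1, 1, 1, 1]; 42 cycles in total.
42 cycles on 399: each ℓ→(−1)^(ℓ−1), product (−1)^357 = -1.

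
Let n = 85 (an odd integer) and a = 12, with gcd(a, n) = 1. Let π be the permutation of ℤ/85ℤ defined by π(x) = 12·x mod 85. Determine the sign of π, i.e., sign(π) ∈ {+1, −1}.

Trace 16: π^k(16) = [16, 22, 9, 23, 21, 82, 49] for k=0..6.
7 cycles of lengths [16, 16, 16, 16, 16, 4, 1].
Σ(ℓ_i−1) = 85−7 = 78; sign = (−1)^78 = +1.
Via Zolotarev, sign(π_{12}) = (12|85) = +1.

+1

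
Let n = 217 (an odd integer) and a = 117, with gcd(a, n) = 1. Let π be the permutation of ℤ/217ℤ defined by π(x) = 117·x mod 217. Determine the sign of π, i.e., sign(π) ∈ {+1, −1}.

Start at x=199: 199 → 64 → 110 → 67 → 27 → 121 → 52 → … (one orbit).
Cycle lengths of π_117 on ℤ/217ℤ: [30, 30, 30, 30, 30, 30, 30, 6, 1]; 9 cycles in total.
n − c = 217 − 9 = 208; sign = (−1)^208 = +1.
Via Zolotarev, sign(π_{117}) = (117|217) = +1.

+1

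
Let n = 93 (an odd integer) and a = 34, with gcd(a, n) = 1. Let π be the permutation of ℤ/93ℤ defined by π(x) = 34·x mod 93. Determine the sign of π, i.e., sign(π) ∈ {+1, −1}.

-1

Trace 91: π^k(91) = [91, 25, 13, 70, 55, 10, 61] for k=0..6.
Decompose π into cycles: lengths [30, 30, 30, 1, 1, 1] (6 cycles, including the fixed point 0).
93 − 6 = 87 transpositions; sign(π) = (−1)^87 = -1.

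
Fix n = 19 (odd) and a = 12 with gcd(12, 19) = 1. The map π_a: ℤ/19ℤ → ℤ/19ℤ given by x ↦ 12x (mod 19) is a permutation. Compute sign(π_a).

Orbit of 7 under x↦12x: [7, 8, 1, 12, 11, 18]… (length divides ord_19(12)).
4 cycles of lengths [6, 6, 6, 1].
Σ(ℓ_i−1) = 19−4 = 15; sign = (−1)^15 = -1.

-1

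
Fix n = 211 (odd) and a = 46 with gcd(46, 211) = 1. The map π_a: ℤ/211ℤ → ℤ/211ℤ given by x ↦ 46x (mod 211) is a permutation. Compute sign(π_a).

+1

Orbit of 113 under x↦46x: [113, 134, 45, 171, 59, 182, 143]… (length divides ord_211(46)).
Cycle type of π: 105×2 + 1; total 3 cycles.
211 − 3 = 208 transpositions; sign(π) = (−1)^208 = +1.
The Jacobi symbol (46|211) = +1 (Zolotarev) agrees.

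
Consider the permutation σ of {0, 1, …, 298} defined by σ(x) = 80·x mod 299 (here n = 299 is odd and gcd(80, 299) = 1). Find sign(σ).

Orbit of 109 under x↦80x: [109, 49, 33, 248, 106, 108, 268]… (length divides ord_299(80)).
Cycle type of π: 132×2 + 22 + 12 + 1; total 5 cycles.
5 cycles on 299: each ℓ→(−1)^(ℓ−1), product (−1)^294 = +1.

+1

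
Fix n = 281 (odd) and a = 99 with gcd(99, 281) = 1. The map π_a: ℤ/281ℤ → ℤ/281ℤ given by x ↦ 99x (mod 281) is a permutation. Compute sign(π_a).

Orbit of 60 under x↦99x: [60, 39, 208, 79, 234, 124, 193]… (length divides ord_281(99)).
The orbit structure of x ↦ 99x mod 281: 6 orbits of sizes [56, 56, 56, 56, 56, 1].
6 cycles on 281: each ℓ→(−1)^(ℓ−1), product (−1)^275 = -1.
Check: (99/281) = -1 by Zolotarev.

-1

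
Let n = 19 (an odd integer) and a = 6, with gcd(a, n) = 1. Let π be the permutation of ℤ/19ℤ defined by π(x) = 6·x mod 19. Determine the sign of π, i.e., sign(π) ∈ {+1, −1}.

Orbit of 17 under x↦6x: [17, 7, 4, 5, 11, 9, 16]… (length divides ord_19(6)).
Cycle type of π: 9×2 + 1; total 3 cycles.
With 3 cycles on 19 points, sign = (−1)^{19−3} = +1.

+1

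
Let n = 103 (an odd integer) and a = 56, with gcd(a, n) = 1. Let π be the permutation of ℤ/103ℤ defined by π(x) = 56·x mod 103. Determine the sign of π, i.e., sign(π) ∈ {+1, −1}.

+1

Orbit of 56 under x↦56x: [56, 46, 1]… (length divides ord_103(56)).
π_56 has 35 disjoint cycles with lengths [3, 3, 3, 3, 3, 3, 3, 3, 3, 3, 3, 3, 3, 3, 3, 3, 3, 3, 3, 3, 3, 3, 3, 3, 3, 3, 3, 3, 3, 3, 3, 3, 3, 3, 1] on {0,…,102}.
103 − 35 = 68 transpositions; sign(π) = (−1)^68 = +1.
The Jacobi symbol (56|103) = +1 (Zolotarev) agrees.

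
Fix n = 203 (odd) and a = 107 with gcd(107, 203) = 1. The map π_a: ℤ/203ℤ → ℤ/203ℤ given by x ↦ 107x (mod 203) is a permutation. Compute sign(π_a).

Trace 1: π^k(1) = [1, 107, 81, 141, 65, 53, 190] for k=0..6.
π_107 has 15 disjoint cycles with lengths [21, 21, 21, 21, 21, 21, 21, 21, 7, 7, 7, 7, 3, 3, 1] on {0,…,202}.
15 cycles on 203: each ℓ→(−1)^(ℓ−1), product (−1)^188 = +1.
Check: (107/203) = +1 by Zolotarev.

+1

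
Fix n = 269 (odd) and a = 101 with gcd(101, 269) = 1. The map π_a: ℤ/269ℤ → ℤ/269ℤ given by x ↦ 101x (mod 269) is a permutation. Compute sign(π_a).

-1

Orbit of 159 under x↦101x: [159, 188, 158, 87, 179, 56, 7]… (length divides ord_269(101)).
2 cycles of lengths [268, 1].
n − c = 269 − 2 = 267; sign = (−1)^267 = -1.
Via Zolotarev, sign(π_{101}) = (101|269) = -1.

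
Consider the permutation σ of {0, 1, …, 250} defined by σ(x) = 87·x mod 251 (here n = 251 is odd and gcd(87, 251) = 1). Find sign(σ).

Trace 144: π^k(144) = [144, 229, 94, 146, 152, 172, 155] for k=0..6.
Cycle type of π: 250 + 1; total 2 cycles.
2 cycles on 251: each ℓ→(−1)^(ℓ−1), product (−1)^249 = -1.

-1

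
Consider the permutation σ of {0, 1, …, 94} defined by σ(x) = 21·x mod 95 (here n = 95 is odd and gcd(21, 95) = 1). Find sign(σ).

Orbit of 21 under x↦21x: [21, 61, 46, 16, 51, 26, 71]… (length divides ord_95(21)).
The orbit structure of x ↦ 21x mod 95: 10 orbits of sizes [18, 18, 18, 18, 18, 1, 1, 1, 1, 1].
95 − 10 = 85 transpositions; sign(π) = (−1)^85 = -1.
Via Zolotarev, sign(π_{21}) = (21|95) = -1.

-1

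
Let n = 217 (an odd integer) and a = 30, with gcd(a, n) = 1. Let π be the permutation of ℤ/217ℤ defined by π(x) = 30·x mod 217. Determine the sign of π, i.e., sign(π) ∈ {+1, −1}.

Start at x=123: 123 → 1 → 30 → 32 → 92 → 156 → 123 (one orbit).
π_30 has 48 disjoint cycles with lengths [6, 6, 6, 6, 6, 6, 6, 6, 6, 6, 6, 6, 6, 6, 6, 6, 6, 6, 6, 6, 6, 6, 6, 6, 6, 6, 6, 6, 6, 6, 3, 3, 2, 2, 2, 2, 2, 2, 2, 2, 2, 2, 2, 2, 2, 2, 2, 1] on {0,…,216}.
With 48 cycles on 217 points, sign = (−1)^{217−48} = -1.
Check: (30/217) = -1 by Zolotarev.

-1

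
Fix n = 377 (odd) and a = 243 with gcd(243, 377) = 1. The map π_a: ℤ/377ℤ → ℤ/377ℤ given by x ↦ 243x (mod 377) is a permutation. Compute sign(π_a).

-1

Trace 133: π^k(133) = [133, 274, 230, 94, 222, 35, 211] for k=0..6.
Cycle type of π: 84×4 + 28 + 3×4 + 1; total 10 cycles.
Σ(ℓ_i−1) = 377−10 = 367; sign = (−1)^367 = -1.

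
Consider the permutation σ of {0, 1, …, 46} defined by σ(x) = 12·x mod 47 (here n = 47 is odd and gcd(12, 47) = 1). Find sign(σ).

Orbit of 18 under x↦12x: [18, 28, 7, 37, 21, 17, 16]… (length divides ord_47(12)).
Cycle lengths of π_12 on ℤ/47ℤ: [23, 23, 1]; 3 cycles in total.
n − c = 47 − 3 = 44; sign = (−1)^44 = +1.

+1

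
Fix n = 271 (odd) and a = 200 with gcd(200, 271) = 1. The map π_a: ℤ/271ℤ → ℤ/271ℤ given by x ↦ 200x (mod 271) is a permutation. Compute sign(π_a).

Start at x=121: 121 → 81 → 211 → 195 → 247 → 78 → 153 → … (one orbit).
Cycle type of π: 135×2 + 1; total 3 cycles.
sign(π) = (−1)^{n − #cycles} = (−1)^{271−3} = (−1)^268 = +1.
(200|271)_J = +1 (Zolotarev's lemma cross-check).

+1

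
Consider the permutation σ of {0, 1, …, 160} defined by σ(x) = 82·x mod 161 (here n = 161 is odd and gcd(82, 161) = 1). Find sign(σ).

Orbit of 26 under x↦82x: [26, 39, 139, 128, 31, 127, 110]… (length divides ord_161(82)).
6 cycles of lengths [66, 66, 11, 11, 6, 1].
With 6 cycles on 161 points, sign = (−1)^{161−6} = -1.
Check: (82/161) = -1 by Zolotarev.

-1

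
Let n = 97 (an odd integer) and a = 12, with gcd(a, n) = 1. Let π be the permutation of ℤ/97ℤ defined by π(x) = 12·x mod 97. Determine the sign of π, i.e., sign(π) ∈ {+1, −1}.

+1

Orbit of 85 under x↦12x: [85, 50, 18, 22, 70, 64, 89]… (length divides ord_97(12)).
Decompose π into cycles: lengths [16, 16, 16, 16, 16, 16, 1] (7 cycles, including the fixed point 0).
97 − 7 = 90 transpositions; sign(π) = (−1)^90 = +1.
(12|97)_J = +1 (Zolotarev's lemma cross-check).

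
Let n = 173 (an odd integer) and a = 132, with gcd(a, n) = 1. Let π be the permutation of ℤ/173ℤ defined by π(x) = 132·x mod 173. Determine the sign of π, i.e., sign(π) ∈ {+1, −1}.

+1

Orbit of 139 under x↦132x: [139, 10, 109, 29, 22, 136, 133]… (length divides ord_173(132)).
Decompose π into cycles: lengths [43, 43, 43, 43, 1] (5 cycles, including the fixed point 0).
Σ(ℓ_i−1) = 173−5 = 168; sign = (−1)^168 = +1.
Check: (132/173) = +1 by Zolotarev.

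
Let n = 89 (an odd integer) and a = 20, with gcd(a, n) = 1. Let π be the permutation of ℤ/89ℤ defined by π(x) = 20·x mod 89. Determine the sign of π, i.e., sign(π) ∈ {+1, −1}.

+1

Orbit of 84 under x↦20x: [84, 78, 47, 50, 21, 64, 34]… (length divides ord_89(20)).
Cycle type of π: 44×2 + 1; total 3 cycles.
Σ(ℓ_i−1) = 89−3 = 86; sign = (−1)^86 = +1.
Via Zolotarev, sign(π_{20}) = (20|89) = +1.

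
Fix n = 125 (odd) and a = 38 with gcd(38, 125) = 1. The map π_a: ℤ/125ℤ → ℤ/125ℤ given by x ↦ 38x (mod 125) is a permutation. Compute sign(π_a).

Orbit of 71 under x↦38x: [71, 73, 24, 37, 31, 53, 14]… (length divides ord_125(38)).
The orbit structure of x ↦ 38x mod 125: 4 orbits of sizes [100, 20, 4, 1].
4 cycles on 125: each ℓ→(−1)^(ℓ−1), product (−1)^121 = -1.

-1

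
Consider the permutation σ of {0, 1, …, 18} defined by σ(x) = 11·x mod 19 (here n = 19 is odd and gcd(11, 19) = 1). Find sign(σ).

+1

Orbit of 1 under x↦11x: [1, 11, 7]… (length divides ord_19(11)).
Cycle lengths of π_11 on ℤ/19ℤ: [3, 3, 3, 3, 3, 3, 1]; 7 cycles in total.
sign(π) = (−1)^{n − #cycles} = (−1)^{19−7} = (−1)^12 = +1.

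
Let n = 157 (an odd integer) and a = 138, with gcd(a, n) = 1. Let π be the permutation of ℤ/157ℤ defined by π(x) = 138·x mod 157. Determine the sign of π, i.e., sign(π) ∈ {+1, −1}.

+1

Orbit of 153 under x↦138x: [153, 76, 126, 118, 113, 51, 130]… (length divides ord_157(138)).
Cycle type of π: 78×2 + 1; total 3 cycles.
Σ(ℓ_i−1) = 157−3 = 154; sign = (−1)^154 = +1.
(138|157)_J = +1 (Zolotarev's lemma cross-check).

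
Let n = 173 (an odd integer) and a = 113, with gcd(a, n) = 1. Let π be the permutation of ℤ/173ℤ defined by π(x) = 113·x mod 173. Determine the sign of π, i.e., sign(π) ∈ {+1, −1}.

+1

Trace 144: π^k(144) = [144, 10, 92, 16, 78, 164, 21] for k=0..6.
The orbit structure of x ↦ 113x mod 173: 3 orbits of sizes [86, 86, 1].
3 cycles on 173: each ℓ→(−1)^(ℓ−1), product (−1)^170 = +1.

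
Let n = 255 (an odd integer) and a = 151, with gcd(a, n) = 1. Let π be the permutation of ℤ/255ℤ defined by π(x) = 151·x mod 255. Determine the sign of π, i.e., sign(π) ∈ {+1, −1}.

Trace 1: π^k(1) = [1, 151, 106, 196, 16, 121, 166] for k=0..6.
The orbit structure of x ↦ 151x mod 255: 45 orbits of sizes [8, 8, 8, 8, 8, 8, 8, 8, 8, 8, 8, 8, 8, 8, 8, 8, 8, 8, 8, 8, 8, 8, 8, 8, 8, 8, 8, 8, 8, 8, 1, 1, 1, 1, 1, 1, 1, 1, 1, 1, 1, 1, 1, 1, 1].
sign(π) = (−1)^{n − #cycles} = (−1)^{255−45} = (−1)^210 = +1.
Check: (151/255) = +1 by Zolotarev.

+1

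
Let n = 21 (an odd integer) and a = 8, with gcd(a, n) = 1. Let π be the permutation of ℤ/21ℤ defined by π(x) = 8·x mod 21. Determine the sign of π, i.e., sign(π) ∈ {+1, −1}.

Start at x=8: 8 → 1 → 8 (one orbit).
14 cycles of lengths [2, 2, 2, 2, 2, 2, 2, 1, 1, 1, 1, 1, 1, 1].
14 cycles on 21: each ℓ→(−1)^(ℓ−1), product (−1)^7 = -1.
(8|21)_J = -1 (Zolotarev's lemma cross-check).

-1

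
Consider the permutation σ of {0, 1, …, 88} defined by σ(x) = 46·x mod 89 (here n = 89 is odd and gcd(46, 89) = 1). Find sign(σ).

Trace 83: π^k(83) = [83, 80, 31, 2, 3, 49, 29] for k=0..6.
2 cycles of lengths [88, 1].
Σ(ℓ_i−1) = 89−2 = 87; sign = (−1)^87 = -1.
Check: (46/89) = -1 by Zolotarev.

-1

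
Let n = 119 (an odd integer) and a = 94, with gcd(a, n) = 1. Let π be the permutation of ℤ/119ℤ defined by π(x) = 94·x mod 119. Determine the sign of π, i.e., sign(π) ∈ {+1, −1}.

-1

Start at x=18: 18 → 26 → 64 → 66 → 16 → 76 → 4 → … (one orbit).
π_94 has 8 disjoint cycles with lengths [24, 24, 24, 24, 8, 8, 6, 1] on {0,…,118}.
sign(π) = (−1)^{n − #cycles} = (−1)^{119−8} = (−1)^111 = -1.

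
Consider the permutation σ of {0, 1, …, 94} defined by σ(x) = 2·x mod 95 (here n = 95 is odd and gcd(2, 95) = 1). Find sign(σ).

Orbit of 81 under x↦2x: [81, 67, 39, 78, 61, 27, 54]… (length divides ord_95(2)).
The orbit structure of x ↦ 2x mod 95: 5 orbits of sizes [36, 36, 18, 4, 1].
Σ(ℓ_i−1) = 95−5 = 90; sign = (−1)^90 = +1.

+1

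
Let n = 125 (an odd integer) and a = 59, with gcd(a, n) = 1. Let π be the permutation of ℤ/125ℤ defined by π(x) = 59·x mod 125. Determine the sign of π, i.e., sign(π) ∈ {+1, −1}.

+1

Trace 101: π^k(101) = [101, 84, 81, 29, 86, 74, 116] for k=0..6.
Cycle type of π: 50×2 + 10×2 + 2×2 + 1; total 7 cycles.
sign(π) = (−1)^{n − #cycles} = (−1)^{125−7} = (−1)^118 = +1.
The Jacobi symbol (59|125) = +1 (Zolotarev) agrees.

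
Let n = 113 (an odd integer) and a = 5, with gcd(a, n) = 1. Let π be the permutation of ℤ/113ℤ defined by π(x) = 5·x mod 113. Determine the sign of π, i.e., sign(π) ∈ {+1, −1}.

-1

Start at x=45: 45 → 112 → 108 → 88 → 101 → 53 → 39 → … (one orbit).
The orbit structure of x ↦ 5x mod 113: 2 orbits of sizes [112, 1].
2 cycles on 113: each ℓ→(−1)^(ℓ−1), product (−1)^111 = -1.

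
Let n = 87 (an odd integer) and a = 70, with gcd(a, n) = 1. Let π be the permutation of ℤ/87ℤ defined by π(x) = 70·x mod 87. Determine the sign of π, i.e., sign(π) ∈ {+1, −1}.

Orbit of 28 under x↦70x: [28, 46, 1, 70]… (length divides ord_87(70)).
24 cycles of lengths [4, 4, 4, 4, 4, 4, 4, 4, 4, 4, 4, 4, 4, 4, 4, 4, 4, 4, 4, 4, 4, 1, 1, 1].
Σ(ℓ_i−1) = 87−24 = 63; sign = (−1)^63 = -1.

-1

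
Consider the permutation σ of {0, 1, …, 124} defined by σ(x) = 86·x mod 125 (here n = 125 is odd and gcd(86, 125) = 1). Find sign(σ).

+1

Orbit of 106 under x↦86x: [106, 116, 101, 61, 121, 31, 41]… (length divides ord_125(86)).
The orbit structure of x ↦ 86x mod 125: 13 orbits of sizes [25, 25, 25, 25, 5, 5, 5, 5, 1, 1, 1, 1, 1].
13 cycles on 125: each ℓ→(−1)^(ℓ−1), product (−1)^112 = +1.
The Jacobi symbol (86|125) = +1 (Zolotarev) agrees.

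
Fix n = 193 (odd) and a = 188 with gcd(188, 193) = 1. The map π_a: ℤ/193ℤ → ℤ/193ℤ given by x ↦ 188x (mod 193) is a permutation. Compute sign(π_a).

-1

Orbit of 43 under x↦188x: [43, 171, 110, 29, 48, 146, 42]… (length divides ord_193(188)).
Decompose π into cycles: lengths [192, 1] (2 cycles, including the fixed point 0).
Σ(ℓ_i−1) = 193−2 = 191; sign = (−1)^191 = -1.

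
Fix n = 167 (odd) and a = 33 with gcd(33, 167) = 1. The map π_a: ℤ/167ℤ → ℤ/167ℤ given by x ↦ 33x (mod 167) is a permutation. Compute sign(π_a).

+1

Trace 98: π^k(98) = [98, 61, 9, 130, 115, 121, 152] for k=0..6.
The orbit structure of x ↦ 33x mod 167: 3 orbits of sizes [83, 83, 1].
n − c = 167 − 3 = 164; sign = (−1)^164 = +1.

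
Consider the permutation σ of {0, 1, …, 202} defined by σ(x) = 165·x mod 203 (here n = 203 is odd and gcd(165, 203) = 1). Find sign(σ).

Orbit of 169 under x↦165x: [169, 74, 30, 78, 81, 170, 36]… (length divides ord_203(165)).
The orbit structure of x ↦ 165x mod 203: 15 orbits of sizes [21, 21, 21, 21, 21, 21, 21, 21, 7, 7, 7, 7, 3, 3, 1].
sign(π) = (−1)^{n − #cycles} = (−1)^{203−15} = (−1)^188 = +1.

+1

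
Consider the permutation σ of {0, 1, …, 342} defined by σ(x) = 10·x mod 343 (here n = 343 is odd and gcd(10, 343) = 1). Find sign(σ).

Trace 148: π^k(148) = [148, 108, 51, 167, 298, 236, 302] for k=0..6.
The orbit structure of x ↦ 10x mod 343: 4 orbits of sizes [294, 42, 6, 1].
n − c = 343 − 4 = 339; sign = (−1)^339 = -1.
Via Zolotarev, sign(π_{10}) = (10|343) = -1.

-1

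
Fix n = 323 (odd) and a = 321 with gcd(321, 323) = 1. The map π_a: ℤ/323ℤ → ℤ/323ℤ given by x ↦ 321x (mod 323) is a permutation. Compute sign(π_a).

Trace 302: π^k(302) = [302, 42, 239, 168, 310, 26, 271] for k=0..6.
π_321 has 9 disjoint cycles with lengths [72, 72, 72, 72, 9, 9, 8, 8, 1] on {0,…,322}.
Σ(ℓ_i−1) = 323−9 = 314; sign = (−1)^314 = +1.
Zolotarev: (321|323) = +1, matching the cycle-count sign.

+1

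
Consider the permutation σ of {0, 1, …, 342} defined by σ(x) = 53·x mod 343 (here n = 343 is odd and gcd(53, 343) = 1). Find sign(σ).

Orbit of 246 under x↦53x: [246, 4, 212, 260, 60, 93, 127]… (length divides ord_343(53)).
Cycle type of π: 147×2 + 21×2 + 3×2 + 1; total 7 cycles.
sign(π) = (−1)^{n − #cycles} = (−1)^{343−7} = (−1)^336 = +1.

+1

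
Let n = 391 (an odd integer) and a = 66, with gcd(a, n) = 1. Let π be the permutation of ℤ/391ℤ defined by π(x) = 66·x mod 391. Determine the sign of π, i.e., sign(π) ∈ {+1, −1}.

-1

Orbit of 15 under x↦66x: [15, 208, 43, 101, 19, 81, 263]… (length divides ord_391(66)).
The orbit structure of x ↦ 66x mod 391: 8 orbits of sizes [88, 88, 88, 88, 22, 8, 8, 1].
391 − 8 = 383 transpositions; sign(π) = (−1)^383 = -1.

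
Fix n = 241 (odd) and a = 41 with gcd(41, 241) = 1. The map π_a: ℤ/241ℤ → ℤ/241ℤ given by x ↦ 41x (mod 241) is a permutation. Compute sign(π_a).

+1

Orbit of 150 under x↦41x: [150, 125, 64, 214, 98, 162, 135]… (length divides ord_241(41)).
Decompose π into cycles: lengths [40, 40, 40, 40, 40, 40, 1] (7 cycles, including the fixed point 0).
With 7 cycles on 241 points, sign = (−1)^{241−7} = +1.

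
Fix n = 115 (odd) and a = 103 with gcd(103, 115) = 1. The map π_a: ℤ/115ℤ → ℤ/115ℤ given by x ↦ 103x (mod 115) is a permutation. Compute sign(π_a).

Trace 24: π^k(24) = [24, 57, 6, 43, 59, 97, 101] for k=0..6.
The orbit structure of x ↦ 103x mod 115: 5 orbits of sizes [44, 44, 22, 4, 1].
Σ(ℓ_i−1) = 115−5 = 110; sign = (−1)^110 = +1.

+1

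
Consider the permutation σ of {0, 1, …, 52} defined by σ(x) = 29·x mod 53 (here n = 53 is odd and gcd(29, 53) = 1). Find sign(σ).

+1

Orbit of 15 under x↦29x: [15, 11, 1, 29, 46, 9, 49]… (length divides ord_53(29)).
The orbit structure of x ↦ 29x mod 53: 3 orbits of sizes [26, 26, 1].
Σ(ℓ_i−1) = 53−3 = 50; sign = (−1)^50 = +1.
Check: (29/53) = +1 by Zolotarev.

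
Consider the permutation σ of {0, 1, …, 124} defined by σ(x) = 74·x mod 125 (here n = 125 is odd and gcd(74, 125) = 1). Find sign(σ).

Start at x=76: 76 → 124 → 51 → 24 → 26 → 49 → 1 → … (one orbit).
Decompose π into cycles: lengths [10, 10, 10, 10, 10, 10, 10, 10, 10, 10, 2, 2, 2, 2, 2, 2, 2, 2, 2, 2, 2, 2, 1] (23 cycles, including the fixed point 0).
n − c = 125 − 23 = 102; sign = (−1)^102 = +1.
Check: (74/125) = +1 by Zolotarev.

+1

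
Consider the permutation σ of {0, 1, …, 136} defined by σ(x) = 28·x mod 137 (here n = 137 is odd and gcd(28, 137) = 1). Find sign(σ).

+1

Trace 60: π^k(60) = [60, 36, 49, 2, 56, 61, 64] for k=0..6.
π_28 has 3 disjoint cycles with lengths [68, 68, 1] on {0,…,136}.
n − c = 137 − 3 = 134; sign = (−1)^134 = +1.
(28|137)_J = +1 (Zolotarev's lemma cross-check).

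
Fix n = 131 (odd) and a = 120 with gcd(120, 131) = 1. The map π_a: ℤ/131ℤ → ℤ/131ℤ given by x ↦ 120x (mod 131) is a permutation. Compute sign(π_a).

-1

Trace 55: π^k(55) = [55, 50, 105, 24, 129, 22, 20] for k=0..6.
2 cycles of lengths [130, 1].
131 − 2 = 129 transpositions; sign(π) = (−1)^129 = -1.
Via Zolotarev, sign(π_{120}) = (120|131) = -1.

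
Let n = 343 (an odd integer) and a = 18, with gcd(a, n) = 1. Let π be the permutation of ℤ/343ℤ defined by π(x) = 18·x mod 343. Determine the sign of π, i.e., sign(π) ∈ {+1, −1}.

+1

Orbit of 1 under x↦18x: [1, 18, 324]… (length divides ord_343(18)).
Cycle type of π: 3×114 + 1; total 115 cycles.
343 − 115 = 228 transpositions; sign(π) = (−1)^228 = +1.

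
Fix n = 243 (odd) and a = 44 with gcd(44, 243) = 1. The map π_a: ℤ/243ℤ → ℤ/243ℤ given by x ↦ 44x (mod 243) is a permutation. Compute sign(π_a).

Trace 125: π^k(125) = [125, 154, 215, 226, 224, 136, 152] for k=0..6.
Cycle lengths of π_44 on ℤ/243ℤ: [54, 54, 54, 18, 18, 18, 6, 6, 6, 2, 2, 2, 2, 1]; 14 cycles in total.
14 cycles on 243: each ℓ→(−1)^(ℓ−1), product (−1)^229 = -1.

-1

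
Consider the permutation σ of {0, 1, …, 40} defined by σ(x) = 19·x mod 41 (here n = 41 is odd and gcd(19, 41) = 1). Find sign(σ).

-1

Orbit of 10 under x↦19x: [10, 26, 2, 38, 25, 24, 5]… (length divides ord_41(19)).
Cycle type of π: 40 + 1; total 2 cycles.
2 cycles on 41: each ℓ→(−1)^(ℓ−1), product (−1)^39 = -1.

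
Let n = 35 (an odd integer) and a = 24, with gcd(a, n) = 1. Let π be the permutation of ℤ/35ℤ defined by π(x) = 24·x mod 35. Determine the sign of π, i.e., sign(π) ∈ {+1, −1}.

Start at x=24: 24 → 16 → 34 → 11 → 19 → 1 → 24 (one orbit).
π_24 has 8 disjoint cycles with lengths [6, 6, 6, 6, 6, 2, 2, 1] on {0,…,34}.
8 cycles on 35: each ℓ→(−1)^(ℓ−1), product (−1)^27 = -1.
The Jacobi symbol (24|35) = -1 (Zolotarev) agrees.

-1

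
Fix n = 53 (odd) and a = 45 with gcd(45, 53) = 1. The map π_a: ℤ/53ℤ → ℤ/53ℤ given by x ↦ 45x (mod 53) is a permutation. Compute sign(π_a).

Start at x=11: 11 → 18 → 15 → 39 → 6 → 5 → 13 → … (one orbit).
The orbit structure of x ↦ 45x mod 53: 2 orbits of sizes [52, 1].
With 2 cycles on 53 points, sign = (−1)^{53−2} = -1.
Check: (45/53) = -1 by Zolotarev.

-1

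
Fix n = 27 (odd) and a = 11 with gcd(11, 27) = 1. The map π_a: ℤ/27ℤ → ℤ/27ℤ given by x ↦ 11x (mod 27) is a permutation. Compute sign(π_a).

Start at x=25: 25 → 5 → 1 → 11 → 13 → 8 → 7 → … (one orbit).
Cycle lengths of π_11 on ℤ/27ℤ: [18, 6, 2, 1]; 4 cycles in total.
4 cycles on 27: each ℓ→(−1)^(ℓ−1), product (−1)^23 = -1.
Zolotarev: (11|27) = -1, matching the cycle-count sign.

-1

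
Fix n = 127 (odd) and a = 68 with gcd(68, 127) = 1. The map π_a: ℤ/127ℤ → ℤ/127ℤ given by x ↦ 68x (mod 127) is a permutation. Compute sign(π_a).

Start at x=68: 68 → 52 → 107 → 37 → 103 → 19 → 22 → … (one orbit).
15 cycles of lengths [9, 9, 9, 9, 9, 9, 9, 9, 9, 9, 9, 9, 9, 9, 1].
With 15 cycles on 127 points, sign = (−1)^{127−15} = +1.
Zolotarev: (68|127) = +1, matching the cycle-count sign.

+1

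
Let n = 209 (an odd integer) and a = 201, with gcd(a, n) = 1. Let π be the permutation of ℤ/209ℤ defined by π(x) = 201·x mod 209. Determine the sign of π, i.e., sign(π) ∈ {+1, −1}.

+1

Start at x=1: 1 → 201 → 64 → 115 → 125 → 45 → 58 → … (one orbit).
π_201 has 21 disjoint cycles with lengths [15, 15, 15, 15, 15, 15, 15, 15, 15, 15, 15, 15, 5, 5, 3, 3, 3, 3, 3, 3, 1] on {0,…,208}.
21 cycles on 209: each ℓ→(−1)^(ℓ−1), product (−1)^188 = +1.
The Jacobi symbol (201|209) = +1 (Zolotarev) agrees.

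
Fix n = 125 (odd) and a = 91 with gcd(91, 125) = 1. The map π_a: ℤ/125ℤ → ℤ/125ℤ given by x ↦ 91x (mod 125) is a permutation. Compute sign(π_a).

+1

Trace 76: π^k(76) = [76, 41, 106, 21, 36, 26, 116] for k=0..6.
Cycle type of π: 25×4 + 5×4 + 1×5; total 13 cycles.
125 − 13 = 112 transpositions; sign(π) = (−1)^112 = +1.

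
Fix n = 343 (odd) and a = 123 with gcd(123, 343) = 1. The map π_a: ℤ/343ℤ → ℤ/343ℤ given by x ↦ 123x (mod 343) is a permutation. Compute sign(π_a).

Trace 25: π^k(25) = [25, 331, 239, 242, 268, 36, 312] for k=0..6.
Cycle type of π: 147×2 + 21×2 + 3×2 + 1; total 7 cycles.
7 cycles on 343: each ℓ→(−1)^(ℓ−1), product (−1)^336 = +1.

+1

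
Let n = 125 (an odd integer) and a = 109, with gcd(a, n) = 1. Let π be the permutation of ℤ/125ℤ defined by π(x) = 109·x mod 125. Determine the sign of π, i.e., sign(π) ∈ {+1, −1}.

+1

Trace 34: π^k(34) = [34, 81, 79, 111, 99, 41, 94] for k=0..6.
The orbit structure of x ↦ 109x mod 125: 7 orbits of sizes [50, 50, 10, 10, 2, 2, 1].
With 7 cycles on 125 points, sign = (−1)^{125−7} = +1.
Check: (109/125) = +1 by Zolotarev.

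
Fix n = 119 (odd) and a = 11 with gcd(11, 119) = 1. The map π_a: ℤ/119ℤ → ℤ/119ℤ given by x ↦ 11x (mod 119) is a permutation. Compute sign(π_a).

Orbit of 22 under x↦11x: [22, 4, 44, 8, 88, 16, 57]… (length divides ord_119(11)).
π_11 has 6 disjoint cycles with lengths [48, 48, 16, 3, 3, 1] on {0,…,118}.
6 cycles on 119: each ℓ→(−1)^(ℓ−1), product (−1)^113 = -1.
Via Zolotarev, sign(π_{11}) = (11|119) = -1.

-1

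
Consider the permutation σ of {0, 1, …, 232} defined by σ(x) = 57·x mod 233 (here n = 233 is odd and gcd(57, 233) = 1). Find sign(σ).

Trace 133: π^k(133) = [133, 125, 135, 6, 109, 155, 214] for k=0..6.
2 cycles of lengths [232, 1].
n − c = 233 − 2 = 231; sign = (−1)^231 = -1.
Check: (57/233) = -1 by Zolotarev.

-1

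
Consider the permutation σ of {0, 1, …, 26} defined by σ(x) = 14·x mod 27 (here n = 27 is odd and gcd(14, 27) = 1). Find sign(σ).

-1

Start at x=5: 5 → 16 → 8 → 4 → 2 → 1 → 14 → … (one orbit).
π_14 has 4 disjoint cycles with lengths [18, 6, 2, 1] on {0,…,26}.
n − c = 27 − 4 = 23; sign = (−1)^23 = -1.
The Jacobi symbol (14|27) = -1 (Zolotarev) agrees.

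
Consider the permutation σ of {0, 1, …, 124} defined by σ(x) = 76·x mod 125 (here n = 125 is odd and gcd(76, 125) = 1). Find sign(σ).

Orbit of 51 under x↦76x: [51, 1, 76, 26, 101]… (length divides ord_125(76)).
The orbit structure of x ↦ 76x mod 125: 45 orbits of sizes [5, 5, 5, 5, 5, 5, 5, 5, 5, 5, 5, 5, 5, 5, 5, 5, 5, 5, 5, 5, 1, 1, 1, 1, 1, 1, 1, 1, 1, 1, 1, 1, 1, 1, 1, 1, 1, 1, 1, 1, 1, 1, 1, 1, 1].
Σ(ℓ_i−1) = 125−45 = 80; sign = (−1)^80 = +1.

+1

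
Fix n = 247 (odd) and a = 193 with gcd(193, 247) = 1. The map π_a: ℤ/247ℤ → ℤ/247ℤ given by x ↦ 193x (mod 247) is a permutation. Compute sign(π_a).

Trace 220: π^k(220) = [220, 223, 61, 164, 36, 32, 1] for k=0..6.
The orbit structure of x ↦ 193x mod 247: 9 orbits of sizes [36, 36, 36, 36, 36, 36, 18, 12, 1].
sign(π) = (−1)^{n − #cycles} = (−1)^{247−9} = (−1)^238 = +1.
The Jacobi symbol (193|247) = +1 (Zolotarev) agrees.

+1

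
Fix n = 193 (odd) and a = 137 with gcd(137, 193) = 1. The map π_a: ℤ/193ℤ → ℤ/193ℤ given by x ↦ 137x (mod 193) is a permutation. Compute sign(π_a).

Orbit of 110 under x↦137x: [110, 16, 69, 189, 31, 1, 137]… (length divides ord_193(137)).
Decompose π into cycles: lengths [96, 96, 1] (3 cycles, including the fixed point 0).
Σ(ℓ_i−1) = 193−3 = 190; sign = (−1)^190 = +1.
Check: (137/193) = +1 by Zolotarev.

+1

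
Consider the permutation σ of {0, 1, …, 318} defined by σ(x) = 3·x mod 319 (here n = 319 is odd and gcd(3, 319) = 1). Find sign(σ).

-1

Orbit of 141 under x↦3x: [141, 104, 312, 298, 256, 130, 71]… (length divides ord_319(3)).
6 cycles of lengths [140, 140, 28, 5, 5, 1].
Σ(ℓ_i−1) = 319−6 = 313; sign = (−1)^313 = -1.
Via Zolotarev, sign(π_{3}) = (3|319) = -1.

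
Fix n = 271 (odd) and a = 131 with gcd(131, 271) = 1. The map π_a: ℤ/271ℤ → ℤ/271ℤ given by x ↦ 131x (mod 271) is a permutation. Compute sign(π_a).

-1

Trace 217: π^k(217) = [217, 243, 126, 246, 248, 239, 144] for k=0..6.
Decompose π into cycles: lengths [54, 54, 54, 54, 54, 1] (6 cycles, including the fixed point 0).
Σ(ℓ_i−1) = 271−6 = 265; sign = (−1)^265 = -1.
Check: (131/271) = -1 by Zolotarev.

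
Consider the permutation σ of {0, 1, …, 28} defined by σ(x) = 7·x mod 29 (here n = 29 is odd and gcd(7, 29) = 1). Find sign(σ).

+1

Orbit of 23 under x↦7x: [23, 16, 25, 1, 7, 20, 24]… (length divides ord_29(7)).
Cycle lengths of π_7 on ℤ/29ℤ: [7, 7, 7, 7, 1]; 5 cycles in total.
29 − 5 = 24 transpositions; sign(π) = (−1)^24 = +1.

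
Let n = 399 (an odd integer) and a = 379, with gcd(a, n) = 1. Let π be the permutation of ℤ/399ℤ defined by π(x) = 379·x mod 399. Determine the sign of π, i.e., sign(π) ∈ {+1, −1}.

-1

Orbit of 379 under x↦379x: [379, 1]… (length divides ord_399(379)).
π_379 has 210 disjoint cycles with lengths [2, 2, 2, 2, 2, 2, 2, 2, 2, 2, 2, 2, 2, 2, 2, 2, 2, 2, 2, 2, 2, 2, 2, 2, 2, 2, 2, 2, 2, 2, 2, 2, 2, 2, 2, 2, 2, 2, 2, 2, 2, 2, 2, 2, 2, 2, 2, 2, 2, 2, 2, 2, 2, 2, 2, 2, 2, 2, 2, 2, 2, 2, 2, 2, 2, 2, 2, 2, 2, 2, 2, 2, 2, 2, 2, 2, 2, 2, 2, 2, 2, 2, 2, 2, 2, 2, 2, 2, 2, 2, 2, 2, 2, 2, 2, 2, 2, 2, 2, 2, 2, 2, 2, 2, 2, 2, 2, 2, 2, 2, 2, 2, 2, 2, 2, 2, 2, 2, 2, 2, 2, 2, 2, 2, 2, 2, 2, 2, 2, 2, 2, 2, 2, 2, 2, 2, 2, 2, 2, 2, 2, 2, 2, 2, 2, 2, 2, 2, 2, 2, 2, 2, 2, 2, 2, 2, 2, 2, 2, 2, 2, 2, 2, 2, 2, 2, 2, 2, 2, 2, 2, 2, 2, 2, 2, 2, 2, 2, 2, 2, 2, 2, 2, 2, 2, 2, 2, 2, 2, 1, 1, 1, 1, 1, 1, 1, 1, 1, 1, 1, 1, 1, 1, 1, 1, 1, 1, 1, 1, 1] on {0,…,398}.
With 210 cycles on 399 points, sign = (−1)^{399−210} = -1.
Zolotarev: (379|399) = -1, matching the cycle-count sign.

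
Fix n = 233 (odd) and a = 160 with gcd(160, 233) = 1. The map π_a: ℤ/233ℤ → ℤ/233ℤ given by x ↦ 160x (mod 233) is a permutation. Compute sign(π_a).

Orbit of 112 under x↦160x: [112, 212, 135, 164, 144, 206, 107]… (length divides ord_233(160)).
Decompose π into cycles: lengths [232, 1] (2 cycles, including the fixed point 0).
sign(π) = (−1)^{n − #cycles} = (−1)^{233−2} = (−1)^231 = -1.

-1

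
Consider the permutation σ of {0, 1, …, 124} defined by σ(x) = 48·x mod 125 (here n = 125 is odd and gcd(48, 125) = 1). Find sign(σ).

-1

Start at x=117: 117 → 116 → 68 → 14 → 47 → 6 → 38 → … (one orbit).
Decompose π into cycles: lengths [100, 20, 4, 1] (4 cycles, including the fixed point 0).
sign(π) = (−1)^{n − #cycles} = (−1)^{125−4} = (−1)^121 = -1.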